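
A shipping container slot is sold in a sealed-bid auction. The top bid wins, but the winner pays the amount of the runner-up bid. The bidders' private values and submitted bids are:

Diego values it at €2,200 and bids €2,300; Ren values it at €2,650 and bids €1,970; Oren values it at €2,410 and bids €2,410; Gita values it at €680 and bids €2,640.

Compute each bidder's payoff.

Payoffs: Diego €0, Ren €0, Oren €0, Gita -€1,730.

Bids in descending order: Gita €2,640 > Oren €2,410 > Diego €2,300 > Ren €1,970.
Gita has the top bid and wins; the price is the second-highest bid, €2,410.
Gita's payoff = €680 − €2,410 = -€1,730. All other bidders lose, so their payoff is 0.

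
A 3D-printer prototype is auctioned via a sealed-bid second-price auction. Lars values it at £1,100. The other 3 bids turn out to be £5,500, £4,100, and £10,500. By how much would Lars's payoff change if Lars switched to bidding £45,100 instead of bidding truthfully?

The highest competing bid is £10,500.
Bidding truthfully at £1,100: the top bid is £10,500 (a rival), so Lars loses. Payoff = £0.
Bidding £45,100: Lars has the top bid, wins, and pays the second-highest bid £10,500. Payoff = £1,100 − £10,500 = -£9,400.
Change = -£9,400 − £0 = -£9,400.
This is the dominant-strategy logic: truthful bidding weakly beats any alternative.

Change in payoff: -£9,400.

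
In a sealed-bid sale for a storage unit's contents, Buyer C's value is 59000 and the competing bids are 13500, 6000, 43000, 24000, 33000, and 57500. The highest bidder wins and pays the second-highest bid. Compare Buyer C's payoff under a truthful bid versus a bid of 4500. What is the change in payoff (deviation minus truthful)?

Change in payoff: -1500.

The highest competing bid is 57500.
Bidding truthfully at 59000: Buyer C has the top bid, wins, and pays the second-highest bid 57500. Payoff = 59000 − 57500 = 1500.
Bidding 4500: the top bid is 57500 (a rival), so Buyer C loses. Payoff = 0.
Change = 0 − 1500 = -1500.
Deviating from a truthful bid can only lose payoff in a second-price auction — never gain.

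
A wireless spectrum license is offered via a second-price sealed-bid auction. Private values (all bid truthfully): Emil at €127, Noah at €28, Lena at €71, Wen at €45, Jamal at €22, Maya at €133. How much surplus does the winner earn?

€6

Ranking the bids: Maya €133 > Emil €127 > Lena €71 > Wen €45 > Noah €28 > Jamal €22.
Maya wins with the top bid and pays the second-highest, €127.
Surplus = €133 − €127 = €6.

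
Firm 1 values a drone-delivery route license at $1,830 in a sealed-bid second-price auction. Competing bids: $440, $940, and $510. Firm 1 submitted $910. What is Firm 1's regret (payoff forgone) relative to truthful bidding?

The highest competing bid is $940.
Bidding truthfully at $1,830: Firm 1 has the top bid, wins, and pays the second-highest bid $940. Payoff = $1,830 − $940 = $890.
Bidding $910: the top bid is $940 (a rival), so Firm 1 loses. Payoff = $0.
Regret = truthful payoff − actual payoff = $890 − $0 = $890.

Payoff forgone: $890.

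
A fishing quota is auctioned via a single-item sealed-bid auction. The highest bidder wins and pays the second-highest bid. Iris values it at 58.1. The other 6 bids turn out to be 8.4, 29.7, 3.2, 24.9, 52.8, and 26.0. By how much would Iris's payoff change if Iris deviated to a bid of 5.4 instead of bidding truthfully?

Change in payoff: -5.3.

The highest competing bid is 52.8.
Bidding truthfully at 58.1: Iris has the top bid, wins, and pays the second-highest bid 52.8. Payoff = 58.1 − 52.8 = 5.3.
Bidding 5.4: the top bid is 52.8 (a rival), so Iris loses. Payoff = 0.0.
Change = 0.0 − 5.3 = -5.3.
This is the dominant-strategy logic: truthful bidding weakly beats any alternative.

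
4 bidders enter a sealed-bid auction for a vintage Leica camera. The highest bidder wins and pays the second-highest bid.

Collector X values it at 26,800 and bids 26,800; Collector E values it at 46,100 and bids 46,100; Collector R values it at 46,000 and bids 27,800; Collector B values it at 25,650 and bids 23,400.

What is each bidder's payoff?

Collector X 0, Collector E 18,300, Collector R 0, Collector B 0.

Bids in descending order: Collector E 46,100, then Collector R 27,800, then Collector X 26,800, then Collector B 23,400.
Collector E has the top bid and wins; the price is the second-highest bid, 27,800.
Collector E's payoff = 46,100 − 27,800 = 18,300. All other bidders lose, so their payoff is 0.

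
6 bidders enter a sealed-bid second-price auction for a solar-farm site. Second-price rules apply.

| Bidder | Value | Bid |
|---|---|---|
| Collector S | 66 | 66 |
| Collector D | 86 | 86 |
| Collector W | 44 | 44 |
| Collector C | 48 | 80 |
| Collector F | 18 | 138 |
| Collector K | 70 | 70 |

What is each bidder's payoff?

Collector S 0, Collector D 0, Collector W 0, Collector C 0, Collector F -68, Collector K 0.

Sorted high to low: Collector F 138; Collector D 86; Collector C 80; Collector K 70; Collector S 66; Collector W 44.
Collector F has the top bid and wins; the price is the second-highest bid, 86.
Collector F's payoff = 18 − 86 = -68. All other bidders lose, so their payoff is 0.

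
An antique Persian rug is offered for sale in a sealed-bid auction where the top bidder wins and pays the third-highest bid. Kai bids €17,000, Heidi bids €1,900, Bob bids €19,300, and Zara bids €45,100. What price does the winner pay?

Price paid: €17,000.

Bids in descending order: Zara €45,100, then Bob €19,300, then Kai €17,000, then Heidi €1,900.
Zara is the highest bidder, so Zara wins.
Under the third-price rule, the price is the third-highest bid: €17,000.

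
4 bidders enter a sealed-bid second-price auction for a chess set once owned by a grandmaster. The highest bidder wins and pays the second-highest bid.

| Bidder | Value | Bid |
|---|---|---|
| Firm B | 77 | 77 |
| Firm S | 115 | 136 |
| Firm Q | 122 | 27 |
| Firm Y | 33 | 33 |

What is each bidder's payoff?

Firm B 0, Firm S 38, Firm Q 0, Firm Y 0.

Ordered from highest: Firm S 136, then Firm B 77, then Firm Y 33, then Firm Q 27.
Firm S has the top bid and wins; the price is the second-highest bid, 77.
Firm S's payoff = 115 − 77 = 38. All other bidders lose, so their payoff is 0.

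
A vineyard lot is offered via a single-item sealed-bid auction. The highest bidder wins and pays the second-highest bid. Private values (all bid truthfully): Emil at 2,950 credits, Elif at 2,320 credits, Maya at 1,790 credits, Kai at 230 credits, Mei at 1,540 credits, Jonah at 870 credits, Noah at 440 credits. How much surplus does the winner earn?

630 credits

Bids in descending order: Emil 2,950 credits > Elif 2,320 credits > Maya 1,790 credits > Mei 1,540 credits > Jonah 870 credits > Noah 440 credits > Kai 230 credits.
Emil wins with the top bid and pays the second-highest, 2,320 credits.
Surplus = 2,950 credits − 2,320 credits = 630 credits.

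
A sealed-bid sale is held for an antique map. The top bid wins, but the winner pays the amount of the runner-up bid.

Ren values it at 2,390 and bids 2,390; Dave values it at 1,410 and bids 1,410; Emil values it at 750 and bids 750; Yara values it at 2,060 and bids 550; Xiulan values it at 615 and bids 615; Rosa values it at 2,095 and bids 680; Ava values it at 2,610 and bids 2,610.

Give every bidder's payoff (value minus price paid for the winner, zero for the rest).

Sorted high to low: Ava 2,610, then Ren 2,390, then Dave 1,410, then Emil 750, then Rosa 680, then Xiulan 615, then Yara 550.
Ava has the top bid and wins; the price is the second-highest bid, 2,390.
Ava's payoff = 2,610 − 2,390 = 220. All other bidders lose, so their payoff is 0.

Payoffs: Ren 0, Dave 0, Emil 0, Yara 0, Xiulan 0, Rosa 0, Ava 220.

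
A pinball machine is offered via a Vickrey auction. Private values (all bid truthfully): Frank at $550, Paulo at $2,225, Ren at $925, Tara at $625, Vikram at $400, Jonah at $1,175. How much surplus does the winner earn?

Winner's surplus: $1,050.

Sorted high to low: Paulo $2,225; Jonah $1,175; Ren $925; Tara $625; Frank $550; Vikram $400.
Paulo wins with the top bid and pays the second-highest, $1,175.
Surplus = $2,225 − $1,175 = $1,050.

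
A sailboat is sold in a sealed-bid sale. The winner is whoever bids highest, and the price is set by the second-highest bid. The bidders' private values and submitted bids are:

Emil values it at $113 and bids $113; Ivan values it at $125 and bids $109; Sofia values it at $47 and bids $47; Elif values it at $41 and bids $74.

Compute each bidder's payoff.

Ranking the bids: Emil $113 > Ivan $109 > Elif $74 > Sofia $47.
Emil has the top bid and wins; the price is the second-highest bid, $109.
Emil's payoff = $113 − $109 = $4. All other bidders lose, so their payoff is 0.

Emil $4, Ivan $0, Sofia $0, Elif $0.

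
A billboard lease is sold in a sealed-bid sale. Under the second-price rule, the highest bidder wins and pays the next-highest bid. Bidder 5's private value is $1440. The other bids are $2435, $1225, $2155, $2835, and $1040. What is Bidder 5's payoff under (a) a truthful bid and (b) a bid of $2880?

Truthful: $0; alternative: -$1395.

The highest competing bid is $2835.
Bidding truthfully at $1440: the top bid is $2835 (a rival), so Bidder 5 loses. Payoff = $0.
Bidding $2880: Bidder 5 has the top bid, wins, and pays the second-highest bid $2835. Payoff = $1440 − $2835 = -$1395.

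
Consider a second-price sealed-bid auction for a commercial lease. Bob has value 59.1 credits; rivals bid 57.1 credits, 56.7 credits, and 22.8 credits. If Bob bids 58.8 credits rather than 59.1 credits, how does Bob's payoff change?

0.0 credits

The highest competing bid is 57.1 credits.
Bidding truthfully at 59.1 credits: Bob has the top bid, wins, and pays the second-highest bid 57.1 credits. Payoff = 59.1 credits − 57.1 credits = 2.0 credits.
Bidding 58.8 credits: Bob has the top bid, wins, and pays the second-highest bid 57.1 credits. Payoff = 59.1 credits − 57.1 credits = 2.0 credits.
Change = 2.0 credits − 2.0 credits = 0.0 credits.
The bid only affects whether you win, not the price — here both bids land on the same side of the top rival bid, so the deviation is payoff-neutral.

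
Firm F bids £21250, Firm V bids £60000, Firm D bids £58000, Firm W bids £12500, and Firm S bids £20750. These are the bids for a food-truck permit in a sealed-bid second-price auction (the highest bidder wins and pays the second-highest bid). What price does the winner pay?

Price paid: £58000.

Bids in descending order: Firm V £60000; Firm D £58000; Firm F £21250; Firm S £20750; Firm W £12500.
Firm V is the highest bidder, so Firm V wins.
Under the second-price rule, the price is the second-highest bid: £58000.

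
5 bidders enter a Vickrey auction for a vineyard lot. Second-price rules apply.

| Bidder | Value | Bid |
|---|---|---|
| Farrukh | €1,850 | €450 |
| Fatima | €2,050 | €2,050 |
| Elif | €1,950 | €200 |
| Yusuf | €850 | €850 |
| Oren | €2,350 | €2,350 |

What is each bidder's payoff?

Farrukh €0, Fatima €0, Elif €0, Yusuf €0, Oren €300.

Ordered from highest: Oren €2,350 > Fatima €2,050 > Yusuf €850 > Farrukh €450 > Elif €200.
Oren has the top bid and wins; the price is the second-highest bid, €2,050.
Oren's payoff = €2,350 − €2,050 = €300. All other bidders lose, so their payoff is 0.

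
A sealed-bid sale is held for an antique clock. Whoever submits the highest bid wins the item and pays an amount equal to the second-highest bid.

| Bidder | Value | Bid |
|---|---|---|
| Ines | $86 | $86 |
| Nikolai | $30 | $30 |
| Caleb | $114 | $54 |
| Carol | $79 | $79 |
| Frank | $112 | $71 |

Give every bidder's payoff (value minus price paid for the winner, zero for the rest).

Ines $7, Nikolai $0, Caleb $0, Carol $0, Frank $0.

Bids in descending order: Ines $86; Carol $79; Frank $71; Caleb $54; Nikolai $30.
Ines has the top bid and wins; the price is the second-highest bid, $79.
Ines's payoff = $86 − $79 = $7. All other bidders lose, so their payoff is 0.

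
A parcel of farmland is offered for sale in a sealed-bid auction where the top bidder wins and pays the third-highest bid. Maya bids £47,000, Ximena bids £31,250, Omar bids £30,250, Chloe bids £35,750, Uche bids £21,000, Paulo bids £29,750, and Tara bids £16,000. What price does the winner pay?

£31,250

Bids in descending order: Maya £47,000 > Chloe £35,750 > Ximena £31,250 > Omar £30,250 > Paulo £29,750 > Uche £21,000 > Tara £16,000.
Maya is the highest bidder, so Maya wins.
Under the third-price rule, the price is the third-highest bid: £31,250.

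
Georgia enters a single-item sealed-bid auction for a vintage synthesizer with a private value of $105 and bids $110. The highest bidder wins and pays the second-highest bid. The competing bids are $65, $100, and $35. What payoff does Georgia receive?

Highest competing bid: $100.
Georgia's bid $110 is the highest overall, so Georgia wins and pays the second-highest bid, $100.
Payoff = value − price = $105 − $100 = $5.

Payoff = $5.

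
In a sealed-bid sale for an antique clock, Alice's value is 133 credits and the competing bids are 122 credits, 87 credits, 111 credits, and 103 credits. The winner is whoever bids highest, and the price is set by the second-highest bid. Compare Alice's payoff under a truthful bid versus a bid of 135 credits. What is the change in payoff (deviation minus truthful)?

The highest competing bid is 122 credits.
Bidding truthfully at 133 credits: Alice has the top bid, wins, and pays the second-highest bid 122 credits. Payoff = 133 credits − 122 credits = 11 credits.
Bidding 135 credits: Alice has the top bid, wins, and pays the second-highest bid 122 credits. Payoff = 133 credits − 122 credits = 11 credits.
Change = 11 credits − 11 credits = 0 credits.

0 credits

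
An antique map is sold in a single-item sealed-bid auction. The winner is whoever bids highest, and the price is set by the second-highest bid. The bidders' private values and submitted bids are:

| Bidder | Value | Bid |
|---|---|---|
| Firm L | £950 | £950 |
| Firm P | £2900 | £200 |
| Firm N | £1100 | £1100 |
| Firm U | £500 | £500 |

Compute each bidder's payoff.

Ordered from highest: Firm N £1100, then Firm L £950, then Firm U £500, then Firm P £200.
Firm N has the top bid and wins; the price is the second-highest bid, £950.
Firm N's payoff = £1100 − £950 = £150. All other bidders lose, so their payoff is 0.

Firm L £0, Firm P £0, Firm N £150, Firm U £0.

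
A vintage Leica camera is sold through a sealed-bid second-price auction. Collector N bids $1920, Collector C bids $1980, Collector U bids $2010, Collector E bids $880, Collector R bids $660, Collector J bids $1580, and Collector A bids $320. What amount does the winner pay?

Ranking the bids: Collector U $2010; Collector C $1980; Collector N $1920; Collector J $1580; Collector E $880; Collector R $660; Collector A $320.
Collector U has the highest bid, so Collector U wins.
The second-highest bid is $1980, so that is what Collector U pays.

$1980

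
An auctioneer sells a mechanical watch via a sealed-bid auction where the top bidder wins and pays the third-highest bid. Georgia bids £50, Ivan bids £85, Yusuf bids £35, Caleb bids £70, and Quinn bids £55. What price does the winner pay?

The winner pays £55.

Bids in descending order: Ivan £85 > Caleb £70 > Quinn £55 > Georgia £50 > Yusuf £35.
Ivan is the highest bidder, so Ivan wins.
Under the third-price rule, the price is the third-highest bid: £55.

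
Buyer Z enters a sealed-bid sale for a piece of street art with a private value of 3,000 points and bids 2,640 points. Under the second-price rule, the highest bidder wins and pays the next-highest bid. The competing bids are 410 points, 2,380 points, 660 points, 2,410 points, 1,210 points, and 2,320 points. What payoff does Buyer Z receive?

Highest competing bid: 2,410 points.
Buyer Z's bid 2,640 points is the highest overall, so Buyer Z wins and pays the second-highest bid, 2,410 points.
Payoff = value − price = 3,000 points − 2,410 points = 590 points.

590 points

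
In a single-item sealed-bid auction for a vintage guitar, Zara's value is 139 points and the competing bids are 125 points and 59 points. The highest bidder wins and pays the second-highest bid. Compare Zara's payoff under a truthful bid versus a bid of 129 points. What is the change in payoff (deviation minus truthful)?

The highest competing bid is 125 points.
Bidding truthfully at 139 points: Zara has the top bid, wins, and pays the second-highest bid 125 points. Payoff = 139 points − 125 points = 14 points.
Bidding 129 points: Zara has the top bid, wins, and pays the second-highest bid 125 points. Payoff = 139 points − 125 points = 14 points.
Change = 14 points − 14 points = 0 points.

Change in payoff: 0 points.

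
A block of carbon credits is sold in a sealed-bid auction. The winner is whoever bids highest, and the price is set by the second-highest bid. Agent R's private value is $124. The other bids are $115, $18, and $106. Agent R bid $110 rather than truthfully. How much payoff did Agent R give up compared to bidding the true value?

The highest competing bid is $115.
Bidding truthfully at $124: Agent R has the top bid, wins, and pays the second-highest bid $115. Payoff = $124 − $115 = $9.
Bidding $110: the top bid is $115 (a rival), so Agent R loses. Payoff = $0.
Regret = truthful payoff − actual payoff = $9 − $0 = $9.

$9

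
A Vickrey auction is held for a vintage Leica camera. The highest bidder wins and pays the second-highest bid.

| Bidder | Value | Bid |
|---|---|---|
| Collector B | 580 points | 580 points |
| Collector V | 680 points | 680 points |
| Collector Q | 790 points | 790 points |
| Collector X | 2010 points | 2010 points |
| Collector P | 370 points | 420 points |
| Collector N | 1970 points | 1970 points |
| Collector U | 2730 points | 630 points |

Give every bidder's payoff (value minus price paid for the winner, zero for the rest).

Collector B 0 points, Collector V 0 points, Collector Q 0 points, Collector X 40 points, Collector P 0 points, Collector N 0 points, Collector U 0 points.

Ranking the bids: Collector X 2010 points, then Collector N 1970 points, then Collector Q 790 points, then Collector V 680 points, then Collector U 630 points, then Collector B 580 points, then Collector P 420 points.
Collector X has the top bid and wins; the price is the second-highest bid, 1970 points.
Collector X's payoff = 2010 points − 1970 points = 40 points. All other bidders lose, so their payoff is 0.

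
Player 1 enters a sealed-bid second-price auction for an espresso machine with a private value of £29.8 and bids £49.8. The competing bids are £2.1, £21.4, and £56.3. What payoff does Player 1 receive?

£0.0

Highest competing bid: £56.3.
Player 1's bid £49.8 is not the highest, so Player 1 loses, pays nothing, and earns zero payoff.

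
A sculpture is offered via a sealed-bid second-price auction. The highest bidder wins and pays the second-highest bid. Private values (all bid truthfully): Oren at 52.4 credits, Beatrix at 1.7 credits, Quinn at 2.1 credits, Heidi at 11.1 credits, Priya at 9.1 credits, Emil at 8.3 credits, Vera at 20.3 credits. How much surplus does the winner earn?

Surplus = 32.1 credits.

Ranking the bids: Oren 52.4 credits, then Vera 20.3 credits, then Heidi 11.1 credits, then Priya 9.1 credits, then Emil 8.3 credits, then Quinn 2.1 credits, then Beatrix 1.7 credits.
Oren wins with the top bid and pays the second-highest, 20.3 credits.
Surplus = 52.4 credits − 20.3 credits = 32.1 credits.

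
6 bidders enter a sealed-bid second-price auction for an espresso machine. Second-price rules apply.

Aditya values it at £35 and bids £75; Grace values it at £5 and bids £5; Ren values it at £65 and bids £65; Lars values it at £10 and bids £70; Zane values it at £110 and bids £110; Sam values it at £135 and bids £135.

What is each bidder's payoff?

Aditya £0, Grace £0, Ren £0, Lars £0, Zane £0, Sam £25.

Ordered from highest: Sam £135; Zane £110; Aditya £75; Lars £70; Ren £65; Grace £5.
Sam has the top bid and wins; the price is the second-highest bid, £110.
Sam's payoff = £135 − £110 = £25. All other bidders lose, so their payoff is 0.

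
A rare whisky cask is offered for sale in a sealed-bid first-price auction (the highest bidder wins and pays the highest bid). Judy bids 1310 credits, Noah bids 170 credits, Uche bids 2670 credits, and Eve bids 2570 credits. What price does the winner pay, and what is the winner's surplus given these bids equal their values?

Sorted high to low: Uche 2670 credits > Eve 2570 credits > Judy 1310 credits > Noah 170 credits.
Uche is the highest bidder, so Uche wins.
Under the first-price rule, the price is the highest bid: 2670 credits.
Surplus = 2670 credits − 2670 credits = 0 credits.

The winner pays 2670 credits for a surplus of 0 credits.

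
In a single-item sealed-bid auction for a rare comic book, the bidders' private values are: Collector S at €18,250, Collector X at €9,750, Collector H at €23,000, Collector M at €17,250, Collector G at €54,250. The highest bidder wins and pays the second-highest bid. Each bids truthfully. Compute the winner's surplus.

Sorted high to low: Collector G €54,250, then Collector H €23,000, then Collector S €18,250, then Collector M €17,250, then Collector X €9,750.
Collector G wins with the top bid and pays the second-highest, €23,000.
Surplus = €54,250 − €23,000 = €31,250.

Winner's surplus: €31,250.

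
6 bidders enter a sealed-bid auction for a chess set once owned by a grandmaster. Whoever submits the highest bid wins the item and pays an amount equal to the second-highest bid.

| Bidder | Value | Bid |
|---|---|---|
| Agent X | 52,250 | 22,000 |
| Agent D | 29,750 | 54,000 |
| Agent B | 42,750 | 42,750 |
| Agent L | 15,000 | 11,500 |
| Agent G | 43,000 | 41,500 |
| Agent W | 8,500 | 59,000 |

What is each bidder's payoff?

Ranking the bids: Agent W 59,000; Agent D 54,000; Agent B 42,750; Agent G 41,500; Agent X 22,000; Agent L 11,500.
Agent W has the top bid and wins; the price is the second-highest bid, 54,000.
Agent W's payoff = 8,500 − 54,000 = -45,500. All other bidders lose, so their payoff is 0.

Payoffs: Agent X 0, Agent D 0, Agent B 0, Agent L 0, Agent G 0, Agent W -45,500.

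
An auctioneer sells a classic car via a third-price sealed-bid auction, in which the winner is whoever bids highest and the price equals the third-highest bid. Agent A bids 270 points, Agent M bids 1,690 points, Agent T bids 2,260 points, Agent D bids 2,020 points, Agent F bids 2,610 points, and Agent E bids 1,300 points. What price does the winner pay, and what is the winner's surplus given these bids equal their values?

Bids in descending order: Agent F 2,610 points > Agent T 2,260 points > Agent D 2,020 points > Agent M 1,690 points > Agent E 1,300 points > Agent A 270 points.
Agent F is the highest bidder, so Agent F wins.
Under the third-price rule, the price is the third-highest bid: 2,020 points.
Surplus = 2,610 points − 2,020 points = 590 points.

The winner pays 2,020 points for a surplus of 590 points.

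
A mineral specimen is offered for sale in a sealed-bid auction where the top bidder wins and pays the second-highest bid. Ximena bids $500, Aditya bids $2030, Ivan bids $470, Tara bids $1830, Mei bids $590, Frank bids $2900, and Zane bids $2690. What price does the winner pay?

Sorted high to low: Frank $2900; Zane $2690; Aditya $2030; Tara $1830; Mei $590; Ximena $500; Ivan $470.
Frank is the highest bidder, so Frank wins.
Under the second-price rule, the price is the second-highest bid: $2690.

Price paid: $2690.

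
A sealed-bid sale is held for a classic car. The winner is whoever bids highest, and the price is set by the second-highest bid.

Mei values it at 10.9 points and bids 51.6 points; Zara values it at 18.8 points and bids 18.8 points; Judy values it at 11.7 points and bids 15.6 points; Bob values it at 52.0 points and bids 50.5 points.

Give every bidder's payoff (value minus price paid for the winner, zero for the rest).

Sorted high to low: Mei 51.6 points; Bob 50.5 points; Zara 18.8 points; Judy 15.6 points.
Mei has the top bid and wins; the price is the second-highest bid, 50.5 points.
Mei's payoff = 10.9 points − 50.5 points = -39.6 points. All other bidders lose, so their payoff is 0.

Payoffs: Mei -39.6 points, Zara 0.0 points, Judy 0.0 points, Bob 0.0 points.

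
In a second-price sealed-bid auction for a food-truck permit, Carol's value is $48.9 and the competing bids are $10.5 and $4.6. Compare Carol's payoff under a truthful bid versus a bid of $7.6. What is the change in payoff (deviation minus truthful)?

Payoff change: -$38.4.

The highest competing bid is $10.5.
Bidding truthfully at $48.9: Carol has the top bid, wins, and pays the second-highest bid $10.5. Payoff = $48.9 − $10.5 = $38.4.
Bidding $7.6: the top bid is $10.5 (a rival), so Carol loses. Payoff = $0.0.
Change = $0.0 − $38.4 = -$38.4.
Deviating from a truthful bid can only lose payoff in a second-price auction — never gain.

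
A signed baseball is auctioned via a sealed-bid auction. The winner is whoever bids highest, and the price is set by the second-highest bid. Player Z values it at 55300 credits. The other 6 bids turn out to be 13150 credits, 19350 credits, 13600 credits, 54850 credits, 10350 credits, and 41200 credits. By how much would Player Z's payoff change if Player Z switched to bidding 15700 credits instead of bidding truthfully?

The highest competing bid is 54850 credits.
Bidding truthfully at 55300 credits: Player Z has the top bid, wins, and pays the second-highest bid 54850 credits. Payoff = 55300 credits − 54850 credits = 450 credits.
Bidding 15700 credits: the top bid is 54850 credits (a rival), so Player Z loses. Payoff = 0 credits.
Change = 0 credits − 450 credits = -450 credits.
Deviating from a truthful bid can only lose payoff in a second-price auction — never gain.

-450 credits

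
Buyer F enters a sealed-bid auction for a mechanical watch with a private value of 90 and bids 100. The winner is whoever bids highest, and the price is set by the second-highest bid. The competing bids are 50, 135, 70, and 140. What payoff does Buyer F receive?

Payoff = 0.

Highest competing bid: 140.
Buyer F's bid 100 is not the highest, so Buyer F loses, pays nothing, and earns zero payoff.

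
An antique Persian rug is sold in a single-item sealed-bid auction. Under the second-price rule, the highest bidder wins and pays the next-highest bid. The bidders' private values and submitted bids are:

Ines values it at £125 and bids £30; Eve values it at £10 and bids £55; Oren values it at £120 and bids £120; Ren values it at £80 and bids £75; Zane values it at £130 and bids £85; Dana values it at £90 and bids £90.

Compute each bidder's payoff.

Ranking the bids: Oren £120, then Dana £90, then Zane £85, then Ren £75, then Eve £55, then Ines £30.
Oren has the top bid and wins; the price is the second-highest bid, £90.
Oren's payoff = £120 − £90 = £30. All other bidders lose, so their payoff is 0.

Ines £0, Eve £0, Oren £30, Ren £0, Zane £0, Dana £0.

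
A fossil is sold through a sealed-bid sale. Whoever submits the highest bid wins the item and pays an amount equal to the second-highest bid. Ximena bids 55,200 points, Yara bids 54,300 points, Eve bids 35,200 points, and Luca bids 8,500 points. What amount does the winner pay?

Sorted high to low: Ximena 55,200 points, then Yara 54,300 points, then Eve 35,200 points, then Luca 8,500 points.
Ximena has the highest bid, so Ximena wins.
The second-highest bid is 54,300 points, so that is what Ximena pays.

The winner pays 54,300 points.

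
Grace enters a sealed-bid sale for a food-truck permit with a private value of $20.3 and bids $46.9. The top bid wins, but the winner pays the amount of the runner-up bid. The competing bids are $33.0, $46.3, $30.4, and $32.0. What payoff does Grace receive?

-$26.0

Highest competing bid: $46.3.
Grace's bid $46.9 is the highest overall, so Grace wins and pays the second-highest bid, $46.3.
Payoff = value − price = $20.3 − $46.3 = -$26.0.
Overbidding won the item at a price above value — truthful bidding would have avoided this loss.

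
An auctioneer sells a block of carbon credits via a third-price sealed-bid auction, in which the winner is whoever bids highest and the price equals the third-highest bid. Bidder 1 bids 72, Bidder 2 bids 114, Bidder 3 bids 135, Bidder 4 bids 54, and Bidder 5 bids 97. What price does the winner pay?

97

Sorted high to low: Bidder 3 135; Bidder 2 114; Bidder 5 97; Bidder 1 72; Bidder 4 54.
Bidder 3 is the highest bidder, so Bidder 3 wins.
Under the third-price rule, the price is the third-highest bid: 97.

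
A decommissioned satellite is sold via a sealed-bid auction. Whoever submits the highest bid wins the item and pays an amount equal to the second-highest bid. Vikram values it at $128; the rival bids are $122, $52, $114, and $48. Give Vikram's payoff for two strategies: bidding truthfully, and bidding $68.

The highest competing bid is $122.
Bidding truthfully at $128: Vikram has the top bid, wins, and pays the second-highest bid $122. Payoff = $128 − $122 = $6.
Bidding $68: the top bid is $122 (a rival), so Vikram loses. Payoff = $0.

Truthful: $6; alternative: $0.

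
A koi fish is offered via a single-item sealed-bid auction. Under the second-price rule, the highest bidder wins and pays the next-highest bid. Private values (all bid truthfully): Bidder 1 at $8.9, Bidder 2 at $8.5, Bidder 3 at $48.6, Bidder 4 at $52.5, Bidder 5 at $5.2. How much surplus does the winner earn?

Bids in descending order: Bidder 4 $52.5; Bidder 3 $48.6; Bidder 1 $8.9; Bidder 2 $8.5; Bidder 5 $5.2.
Bidder 4 wins with the top bid and pays the second-highest, $48.6.
Surplus = $52.5 − $48.6 = $3.9.

Winner's surplus: $3.9.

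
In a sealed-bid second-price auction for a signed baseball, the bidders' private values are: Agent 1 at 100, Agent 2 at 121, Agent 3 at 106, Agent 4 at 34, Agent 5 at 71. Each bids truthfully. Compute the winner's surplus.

15

Sorted high to low: Agent 2 121, then Agent 3 106, then Agent 1 100, then Agent 5 71, then Agent 4 34.
Agent 2 wins with the top bid and pays the second-highest, 106.
Surplus = 121 − 106 = 15.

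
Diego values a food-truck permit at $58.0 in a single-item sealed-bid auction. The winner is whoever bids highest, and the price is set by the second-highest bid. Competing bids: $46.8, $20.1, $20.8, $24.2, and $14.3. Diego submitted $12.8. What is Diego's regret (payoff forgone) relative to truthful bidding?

$11.2

The highest competing bid is $46.8.
Bidding truthfully at $58.0: Diego has the top bid, wins, and pays the second-highest bid $46.8. Payoff = $58.0 − $46.8 = $11.2.
Bidding $12.8: the top bid is $46.8 (a rival), so Diego loses. Payoff = $0.0.
Regret = truthful payoff − actual payoff = $11.2 − $0.0 = $11.2.
Deviating from a truthful bid can only lose payoff in a second-price auction — never gain.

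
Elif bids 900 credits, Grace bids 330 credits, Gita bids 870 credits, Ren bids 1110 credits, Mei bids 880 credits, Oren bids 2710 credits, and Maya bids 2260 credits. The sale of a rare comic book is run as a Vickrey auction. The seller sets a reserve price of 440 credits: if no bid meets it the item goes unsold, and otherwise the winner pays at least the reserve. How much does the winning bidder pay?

Ranking the bids: Oren 2710 credits > Maya 2260 credits > Ren 1110 credits > Elif 900 credits > Mei 880 credits > Gita 870 credits > Grace 330 credits.
Oren has the highest bid, so Oren wins.
The second-highest bid is 2260 credits, which exceeds the reserve, so that sets the price.

The winner pays 2260 credits.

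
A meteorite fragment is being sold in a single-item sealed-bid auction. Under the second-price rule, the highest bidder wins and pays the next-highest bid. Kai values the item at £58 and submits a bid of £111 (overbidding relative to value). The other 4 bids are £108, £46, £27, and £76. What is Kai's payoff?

Highest competing bid: £108.
Kai's bid £111 is the highest overall, so Kai wins and pays the second-highest bid, £108.
Payoff = value − price = £58 − £108 = -£50.

-£50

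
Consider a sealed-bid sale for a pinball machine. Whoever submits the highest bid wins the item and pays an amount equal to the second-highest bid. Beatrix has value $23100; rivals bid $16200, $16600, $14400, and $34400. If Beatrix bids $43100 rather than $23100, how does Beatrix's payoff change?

The highest competing bid is $34400.
Bidding truthfully at $23100: the top bid is $34400 (a rival), so Beatrix loses. Payoff = $0.
Bidding $43100: Beatrix has the top bid, wins, and pays the second-highest bid $34400. Payoff = $23100 − $34400 = -$11300.
Change = -$11300 − $0 = -$11300.
This is the dominant-strategy logic: truthful bidding weakly beats any alternative.

-$11300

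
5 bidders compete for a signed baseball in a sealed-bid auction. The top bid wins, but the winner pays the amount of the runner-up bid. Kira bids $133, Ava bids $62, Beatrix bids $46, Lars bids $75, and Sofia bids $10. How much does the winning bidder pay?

$75

Bids in descending order: Kira $133 > Lars $75 > Ava $62 > Beatrix $46 > Sofia $10.
Kira has the highest bid, so Kira wins.
The second-highest bid is $75, so that is what Kira pays.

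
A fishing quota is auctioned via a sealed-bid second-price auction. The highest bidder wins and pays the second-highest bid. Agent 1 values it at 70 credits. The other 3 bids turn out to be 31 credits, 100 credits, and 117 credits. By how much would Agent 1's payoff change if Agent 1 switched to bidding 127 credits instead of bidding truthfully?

The highest competing bid is 117 credits.
Bidding truthfully at 70 credits: the top bid is 117 credits (a rival), so Agent 1 loses. Payoff = 0 credits.
Bidding 127 credits: Agent 1 has the top bid, wins, and pays the second-highest bid 117 credits. Payoff = 70 credits − 117 credits = -47 credits.
Change = -47 credits − 0 credits = -47 credits.

Payoff change: -47 credits.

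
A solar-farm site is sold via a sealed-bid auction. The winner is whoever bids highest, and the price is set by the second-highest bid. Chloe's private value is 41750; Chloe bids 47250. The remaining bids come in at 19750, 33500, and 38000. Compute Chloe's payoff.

Highest competing bid: 38000.
Chloe's bid 47250 is the highest overall, so Chloe wins and pays the second-highest bid, 38000.
Payoff = value − price = 41750 − 38000 = 3750.

Payoff = 3750.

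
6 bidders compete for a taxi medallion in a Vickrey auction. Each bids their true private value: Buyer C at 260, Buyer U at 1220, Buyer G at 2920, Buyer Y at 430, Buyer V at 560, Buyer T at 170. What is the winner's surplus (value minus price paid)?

Ranking the bids: Buyer G 2920; Buyer U 1220; Buyer V 560; Buyer Y 430; Buyer C 260; Buyer T 170.
Buyer G wins with the top bid and pays the second-highest, 1220.
Surplus = 2920 − 1220 = 1700.

Surplus = 1700.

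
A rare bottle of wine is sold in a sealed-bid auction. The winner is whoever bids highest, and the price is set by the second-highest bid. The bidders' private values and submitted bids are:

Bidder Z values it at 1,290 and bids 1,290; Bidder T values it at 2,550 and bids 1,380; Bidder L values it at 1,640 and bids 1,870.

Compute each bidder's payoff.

Sorted high to low: Bidder L 1,870 > Bidder T 1,380 > Bidder Z 1,290.
Bidder L has the top bid and wins; the price is the second-highest bid, 1,380.
Bidder L's payoff = 1,640 − 1,380 = 260. All other bidders lose, so their payoff is 0.

Payoffs: Bidder Z 0, Bidder T 0, Bidder L 260.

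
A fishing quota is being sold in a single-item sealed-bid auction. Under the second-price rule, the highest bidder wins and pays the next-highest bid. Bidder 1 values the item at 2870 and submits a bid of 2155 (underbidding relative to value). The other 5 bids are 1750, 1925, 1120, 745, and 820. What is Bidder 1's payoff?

Highest competing bid: 1925.
Bidder 1's bid 2155 is the highest overall, so Bidder 1 wins and pays the second-highest bid, 1925.
Payoff = value − price = 2870 − 1925 = 945.

The bidder's payoff: 945.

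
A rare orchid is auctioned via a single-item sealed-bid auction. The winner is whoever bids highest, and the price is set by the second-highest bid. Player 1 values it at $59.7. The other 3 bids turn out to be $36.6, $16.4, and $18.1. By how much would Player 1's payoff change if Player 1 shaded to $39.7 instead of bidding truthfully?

The highest competing bid is $36.6.
Bidding truthfully at $59.7: Player 1 has the top bid, wins, and pays the second-highest bid $36.6. Payoff = $59.7 − $36.6 = $23.1.
Bidding $39.7: Player 1 has the top bid, wins, and pays the second-highest bid $36.6. Payoff = $59.7 − $36.6 = $23.1.
Change = $23.1 − $23.1 = $0.0.
The bid only affects whether you win, not the price — here both bids land on the same side of the top rival bid, so the deviation is payoff-neutral.

Change in payoff: $0.0.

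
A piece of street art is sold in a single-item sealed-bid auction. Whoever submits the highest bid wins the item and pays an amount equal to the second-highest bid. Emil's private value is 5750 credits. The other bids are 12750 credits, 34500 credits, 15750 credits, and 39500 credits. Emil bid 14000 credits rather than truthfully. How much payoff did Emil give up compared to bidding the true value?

0 credits

The highest competing bid is 39500 credits.
Bidding truthfully at 5750 credits: the top bid is 39500 credits (a rival), so Emil loses. Payoff = 0 credits.
Bidding 14000 credits: the top bid is 39500 credits (a rival), so Emil loses. Payoff = 0 credits.
Regret = truthful payoff − actual payoff = 0 credits − 0 credits = 0 credits.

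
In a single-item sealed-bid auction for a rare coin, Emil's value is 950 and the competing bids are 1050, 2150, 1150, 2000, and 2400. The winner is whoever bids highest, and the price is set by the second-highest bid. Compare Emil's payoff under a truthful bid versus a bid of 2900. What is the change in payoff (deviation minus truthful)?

The highest competing bid is 2400.
Bidding truthfully at 950: the top bid is 2400 (a rival), so Emil loses. Payoff = 0.
Bidding 2900: Emil has the top bid, wins, and pays the second-highest bid 2400. Payoff = 950 − 2400 = -1450.
Change = -1450 − 0 = -1450.
Deviating from a truthful bid can only lose payoff in a second-price auction — never gain.

-1450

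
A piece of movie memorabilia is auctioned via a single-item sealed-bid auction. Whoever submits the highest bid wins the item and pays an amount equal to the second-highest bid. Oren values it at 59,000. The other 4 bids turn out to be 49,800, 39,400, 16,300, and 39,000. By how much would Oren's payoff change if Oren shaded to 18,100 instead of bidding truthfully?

The highest competing bid is 49,800.
Bidding truthfully at 59,000: Oren has the top bid, wins, and pays the second-highest bid 49,800. Payoff = 59,000 − 49,800 = 9,200.
Bidding 18,100: the top bid is 49,800 (a rival), so Oren loses. Payoff = 0.
Change = 0 − 9,200 = -9,200.

-9,200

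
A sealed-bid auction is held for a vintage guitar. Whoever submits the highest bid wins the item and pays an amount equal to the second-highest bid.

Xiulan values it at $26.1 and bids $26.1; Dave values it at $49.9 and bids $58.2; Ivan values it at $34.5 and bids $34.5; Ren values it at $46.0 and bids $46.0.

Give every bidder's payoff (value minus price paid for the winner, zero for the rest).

Sorted high to low: Dave $58.2 > Ren $46.0 > Ivan $34.5 > Xiulan $26.1.
Dave has the top bid and wins; the price is the second-highest bid, $46.0.
Dave's payoff = $49.9 − $46.0 = $3.9. All other bidders lose, so their payoff is 0.

Xiulan $0.0, Dave $3.9, Ivan $0.0, Ren $0.0.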